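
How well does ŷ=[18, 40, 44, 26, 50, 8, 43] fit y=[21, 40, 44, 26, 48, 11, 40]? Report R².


ȳ = 32.8571
SS_res = Σ(y-ŷ)² = 31
SS_tot = Σ(y-ȳ)² = 1120.86
R² = 1 - SS_res/SS_tot = 1 - 0.0277 = 0.9723

0.9723


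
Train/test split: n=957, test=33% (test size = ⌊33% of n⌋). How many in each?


Test = ⌊957·33/100⌋ = 315
Train = 957 - 315 = 642

Train: 642, Test: 315


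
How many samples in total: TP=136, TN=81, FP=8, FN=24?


Total = TP + TN + FP + FN
= 136 + 81 + 8 + 24
= 249
(Predicted positive: 144, predicted negative: 105)

249


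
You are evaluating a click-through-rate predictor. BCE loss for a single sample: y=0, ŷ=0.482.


BCE = -[y·ln(p) + (1-y)·ln(1-p)]
= -0 - 1·ln(1-0.482)
= -ln(0.518) = 0.6578

0.6578


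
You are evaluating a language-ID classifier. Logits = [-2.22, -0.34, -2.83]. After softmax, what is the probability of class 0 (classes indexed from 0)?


Exponentials: e^-2.22=0.1086, e^-0.34=0.7118, e^-2.83=0.059
Sum = 0.8794
Softmax = [0.1235, 0.8094, 0.0671]
p[0] = 0.1086/0.8794 = 0.1235

0.1235


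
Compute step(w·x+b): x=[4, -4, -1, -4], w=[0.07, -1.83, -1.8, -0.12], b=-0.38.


z = (4)·(0.07) + (-4)·(-1.83) + (-1)·(-1.8) + (-4)·(-0.12) - 0.38
  = 9.5
step(z) = 1 (z≥0)

1


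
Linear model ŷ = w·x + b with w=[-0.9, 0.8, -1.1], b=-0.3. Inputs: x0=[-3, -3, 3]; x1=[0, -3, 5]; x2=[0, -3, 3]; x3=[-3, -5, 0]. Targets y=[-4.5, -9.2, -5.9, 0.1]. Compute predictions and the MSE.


ŷ0 = (-0.9)·(-3) + (0.8)·(-3) + (-1.1)·(3) - 0.3 = -3.3
ŷ1 = (-0.9)·(0) + (0.8)·(-3) + (-1.1)·(5) - 0.3 = -8.2
ŷ2 = (-0.9)·(0) + (0.8)·(-3) + (-1.1)·(3) - 0.3 = -6.0
ŷ3 = (-0.9)·(-3) + (0.8)·(-5) + (-1.1)·(0) - 0.3 = -1.6
errors² = [1.44, 1.0, 0.01, 2.89]
MSE = 5.3400/4 = 1.335

1.335


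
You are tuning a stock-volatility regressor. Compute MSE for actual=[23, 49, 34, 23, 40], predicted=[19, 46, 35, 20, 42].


Squared errors: (23-19)²=16, (49-46)²=9, (34-35)²=1, (23-20)²=9, (40-42)²=4
Sum = 39
MSE = 39/5 = 39/5

39/5


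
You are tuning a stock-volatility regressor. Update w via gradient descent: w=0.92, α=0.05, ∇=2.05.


w_new = w - α·∇
= 0.92 - 0.05·2.05
= 0.92 - 0.1025
= 0.8175

0.8175


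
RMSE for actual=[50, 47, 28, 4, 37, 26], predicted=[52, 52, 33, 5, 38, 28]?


MSE = 60/6 = 10
RMSE = √(60/6) = 3.1623

3.1623


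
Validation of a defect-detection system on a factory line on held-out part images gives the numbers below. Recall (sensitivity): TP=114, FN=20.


Recall = TP/(TP+FN)
= 114/(114+20)
= 114/134 = 85.07%

85.07%


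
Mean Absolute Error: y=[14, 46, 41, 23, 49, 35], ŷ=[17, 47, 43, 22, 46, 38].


Absolute errors: |14-17|=3, |46-47|=1, |41-43|=2, |23-22|=1, |49-46|=3, |35-38|=3
Sum = 13
MAE = 13/6 = 13/6

13/6


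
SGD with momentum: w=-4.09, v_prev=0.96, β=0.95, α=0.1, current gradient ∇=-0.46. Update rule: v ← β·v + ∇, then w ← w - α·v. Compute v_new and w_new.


v_new = 0.95·0.96 - 0.46 = 0.912 - 0.46 = 0.452
w_new = -4.09 - 0.1·0.452 = -4.09 - 0.0452 = -4.1352

v_new=0.452, w_new=-4.1352


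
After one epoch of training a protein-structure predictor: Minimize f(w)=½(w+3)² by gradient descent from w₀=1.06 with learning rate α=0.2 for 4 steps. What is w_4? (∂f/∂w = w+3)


step 1: grad = 1.06+3 = 4.06; w = 1.06 - 0.2·(4.06) = 0.248
step 2: grad = 0.248+3 = 3.248; w = 0.248 - 0.2·(3.248) = -0.4016
step 3: grad = -0.4016+3 = 2.5984; w = -0.4016 - 0.2·(2.5984) = -0.92128
step 4: grad = -0.92128+3 = 2.07872; w = -0.92128 - 0.2·(2.07872) = -1.337024

-1.337024


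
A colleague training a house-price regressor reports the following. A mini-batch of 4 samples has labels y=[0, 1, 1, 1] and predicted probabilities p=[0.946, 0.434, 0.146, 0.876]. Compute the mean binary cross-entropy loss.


L[0] = -ln(1-0.946) = -ln(0.054) = 2.9188
L[1] = -ln(0.434) = 0.8347
L[2] = -ln(0.146) = 1.9241
L[3] = -ln(0.876) = 0.1324
mean = (2.9188 + 0.8347 + 1.9241 + 0.1324)/4 = 1.4525

1.4525


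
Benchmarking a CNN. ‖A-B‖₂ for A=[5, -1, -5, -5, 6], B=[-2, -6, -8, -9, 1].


d = √((5+ 2)² + (-1+ 6)² + (-5+ 8)² + (-5+ 9)² + (6-1)²)
  = √(49 + 25 + 9 + 16 + 25)
  = √124 = 11.1355

11.1355


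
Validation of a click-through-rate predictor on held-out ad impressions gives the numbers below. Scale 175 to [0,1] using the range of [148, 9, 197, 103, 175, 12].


min=9, max=197
(175-9)/(197-9) = 166/188 = 0.883

0.883


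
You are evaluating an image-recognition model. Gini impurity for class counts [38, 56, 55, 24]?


Probabilities: [38/173, 56/173, 55/173, 24/173] ≈ [0.2197, 0.3237, 0.3179, 0.1387]
Σpᵢ² = (1444 + 3136 + 3025 + 576)/173² = 8181/29929
Gini = 1 - Σpᵢ² = 1 - 8181/29929 = 0.7267

0.7267


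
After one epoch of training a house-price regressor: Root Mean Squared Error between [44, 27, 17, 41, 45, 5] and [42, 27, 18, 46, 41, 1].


MSE = 62/6 = 10.3333
RMSE = √(62/6) = 3.2146

3.2146


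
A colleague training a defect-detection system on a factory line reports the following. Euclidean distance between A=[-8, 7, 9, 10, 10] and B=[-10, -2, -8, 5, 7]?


d = √((-8+ 10)² + (7+ 2)² + (9+ 8)² + (10-5)² + (10-7)²)
  = √(4 + 81 + 289 + 25 + 9)
  = √408 = 20.199

20.199


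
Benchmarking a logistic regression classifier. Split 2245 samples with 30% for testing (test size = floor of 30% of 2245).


Test = ⌊2245·30/100⌋ = 673
Train = 2245 - 673 = 1572

Train: 1572, Test: 673


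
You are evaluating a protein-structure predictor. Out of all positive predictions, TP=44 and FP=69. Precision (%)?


Precision = TP/(TP+FP)
= 44/(44+69)
= 44/113 = 38.94%

38.94%


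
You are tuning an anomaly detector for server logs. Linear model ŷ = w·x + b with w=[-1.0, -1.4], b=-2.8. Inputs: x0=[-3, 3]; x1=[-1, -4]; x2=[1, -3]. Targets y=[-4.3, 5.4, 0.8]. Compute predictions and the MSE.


ŷ0 = (-1.0)·(-3) + (-1.4)·(3) - 2.8 = -4.0
ŷ1 = (-1.0)·(-1) + (-1.4)·(-4) - 2.8 = 3.8
ŷ2 = (-1.0)·(1) + (-1.4)·(-3) - 2.8 = 0.4
errors² = [0.09, 2.56, 0.16]
MSE = 2.8100/3 = 0.9367

0.9367


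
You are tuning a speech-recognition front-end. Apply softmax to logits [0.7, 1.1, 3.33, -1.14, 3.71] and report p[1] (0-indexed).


Exponentials: e^0.7=2.0138, e^1.1=3.0042, e^3.33=27.9383, e^-1.14=0.3198, e^3.71=40.8538
Sum = 74.1299
Softmax = [0.0272, 0.0405, 0.3769, 0.0043, 0.5511]
p[1] = 3.0042/74.1299 = 0.0405

0.0405


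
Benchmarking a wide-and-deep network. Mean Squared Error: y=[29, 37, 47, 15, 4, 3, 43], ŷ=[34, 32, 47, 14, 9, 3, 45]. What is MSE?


Squared errors: (29-34)²=25, (37-32)²=25, (47-47)²=0, (15-14)²=1, (4-9)²=25, (3-3)²=0, (43-45)²=4
Sum = 80
MSE = 80/7 = 80/7

80/7


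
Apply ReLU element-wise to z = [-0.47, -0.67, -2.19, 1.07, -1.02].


ReLU(-0.47) = max(0, -0.47) = 0.0
ReLU(-0.67) = max(0, -0.67) = 0.0
ReLU(-2.19) = max(0, -2.19) = 0.0
ReLU(1.07) = max(0, 1.07) = 1.07
ReLU(-1.02) = max(0, -1.02) = 0.0
result = [0.0, 0.0, 0.0, 1.07, 0.0]

[0.0, 0.0, 0.0, 1.07, 0.0]


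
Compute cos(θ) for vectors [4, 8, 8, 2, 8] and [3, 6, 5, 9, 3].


A·B = 4·3 + 8·6 + 8·5 + 2·9 + 8·3 = 142
‖A‖ = √212 = 14.5602, ‖B‖ = √160 = 12.6491
cos = 142/(√212·√160) = 142/√33920 = 0.771

0.771


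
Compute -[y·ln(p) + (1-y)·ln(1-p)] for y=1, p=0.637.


BCE = -[y·ln(p) + (1-y)·ln(1-p)]
= -1·ln(0.637) - 0
= -ln(0.637) = 0.451

0.451


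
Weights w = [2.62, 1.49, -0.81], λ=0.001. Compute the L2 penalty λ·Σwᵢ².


‖w‖₂² = (2.62)² + (1.49)² + (-0.81)²
     = 6.8644 + 2.2201 + 0.6561
     = 9.7406
λ·‖w‖₂² = 0.001·9.7406 = 0.009741

0.009741


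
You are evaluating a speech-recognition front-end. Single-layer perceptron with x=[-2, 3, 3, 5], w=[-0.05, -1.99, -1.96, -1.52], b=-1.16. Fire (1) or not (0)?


z = (-2)·(-0.05) + (3)·(-1.99) + (3)·(-1.96) + (5)·(-1.52) - 1.16
  = -20.51
step(z) = 0 (z<0)

0


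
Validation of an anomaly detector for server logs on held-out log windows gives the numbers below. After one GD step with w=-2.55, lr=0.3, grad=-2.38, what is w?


w_new = w - α·∇
= -2.55 - 0.3·-2.38
= -2.55 + 0.714
= -1.836

-1.836


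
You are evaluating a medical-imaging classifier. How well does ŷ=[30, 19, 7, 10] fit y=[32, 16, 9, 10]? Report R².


ȳ = 16.75
SS_res = Σ(y-ŷ)² = 17
SS_tot = Σ(y-ȳ)² = 338.75
R² = 1 - SS_res/SS_tot = 1 - 0.0502 = 0.9498

0.9498


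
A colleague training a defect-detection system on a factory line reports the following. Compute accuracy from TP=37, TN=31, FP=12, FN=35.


Accuracy = (TP+TN)/(TP+TN+FP+FN)
= (37+31)/(115)
= 68/115 = 59.13%

59.13%


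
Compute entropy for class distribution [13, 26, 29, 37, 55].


Probabilities: [13/160, 26/160, 29/160, 37/160, 55/160] ≈ [0.0813, 0.1625, 0.1812, 0.2313, 0.3438]
H = -((13/160)·log₂(13/160) + (26/160)·log₂(26/160) + (29/160)·log₂(29/160) + (37/160)·log₂(37/160) + (55/160)·log₂(55/160))
  = 2.1849 bits

2.1849 bits


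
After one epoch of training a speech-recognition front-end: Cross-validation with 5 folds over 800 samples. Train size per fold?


Fold size = 800/5 = 160
Training per fold = 800 - 160 = 640

640


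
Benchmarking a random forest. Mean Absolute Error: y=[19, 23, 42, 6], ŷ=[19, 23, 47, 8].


Absolute errors: |19-19|=0, |23-23|=0, |42-47|=5, |6-8|=2
Sum = 7
MAE = 7/4 = 7/4

7/4


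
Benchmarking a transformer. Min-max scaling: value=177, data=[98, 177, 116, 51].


min=51, max=177
(177-51)/(177-51) = 126/126 = 1.0

1.0


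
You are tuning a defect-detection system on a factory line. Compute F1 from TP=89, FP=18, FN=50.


Precision = 89/107 = 0.8318
Recall = 89/139 = 0.6403
F1 = 2·P·R/(P+R) = 2·TP/(2·TP+FP+FN) = 178/(178+18+50) = 178/246 = 0.7236

0.7236


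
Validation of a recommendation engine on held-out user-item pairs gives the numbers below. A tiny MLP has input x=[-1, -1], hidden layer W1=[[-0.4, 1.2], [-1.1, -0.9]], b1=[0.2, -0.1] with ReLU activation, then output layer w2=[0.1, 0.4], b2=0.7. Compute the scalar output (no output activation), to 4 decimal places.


z1[0] = (-0.4)·(-1) + (1.2)·(-1) + 0.2 = -0.6
z1[1] = (-1.1)·(-1) + (-0.9)·(-1) - 0.1 = 1.9
h = ReLU(z1) = [0.0, 1.9]
output = (0.1)·(0.0) + (0.4)·(1.9) + 0.7 = 1.46

1.46


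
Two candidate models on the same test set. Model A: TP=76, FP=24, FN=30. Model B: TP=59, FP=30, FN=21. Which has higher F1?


Model A: P=76/100=0.76, R=76/106=0.717, F1=2PR/(P+R)=2TP/(2TP+FP+FN)=152/206=0.7379
Model B: P=59/89=0.6629, R=59/80=0.7375, F1=2PR/(P+R)=2TP/(2TP+FP+FN)=118/169=0.6982
0.7379 > 0.6982 → Model A

Model A


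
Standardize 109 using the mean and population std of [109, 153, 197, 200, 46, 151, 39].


μ = 127.8571, σ = 61.0677
z = (109 - 127.8571)/61.0677 = -0.3088

-0.3088


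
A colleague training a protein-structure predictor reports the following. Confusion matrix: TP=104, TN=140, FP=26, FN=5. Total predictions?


Total = TP + TN + FP + FN
= 104 + 140 + 26 + 5
= 275
(Predicted positive: 130, predicted negative: 145)

275


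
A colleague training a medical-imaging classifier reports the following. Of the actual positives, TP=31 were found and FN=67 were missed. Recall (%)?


Recall = TP/(TP+FN)
= 31/(31+67)
= 31/98 = 31.63%

31.63%


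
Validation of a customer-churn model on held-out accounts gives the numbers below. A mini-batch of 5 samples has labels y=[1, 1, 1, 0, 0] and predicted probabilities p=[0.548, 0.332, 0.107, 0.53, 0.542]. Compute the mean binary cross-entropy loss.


L[0] = -ln(0.548) = 0.6015
L[1] = -ln(0.332) = 1.1026
L[2] = -ln(0.107) = 2.2349
L[3] = -ln(1-0.53) = -ln(0.47) = 0.755
L[4] = -ln(1-0.542) = -ln(0.458) = 0.7809
mean = (0.6015 + 1.1026 + 2.2349 + 0.755 + 0.7809)/5 = 1.095

1.095


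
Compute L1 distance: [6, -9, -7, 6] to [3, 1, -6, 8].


d = |6-3| + |-9-1| + |-7+ 6| + |6-8|
  = 3 + 10 + 1 + 2
  = 16

16


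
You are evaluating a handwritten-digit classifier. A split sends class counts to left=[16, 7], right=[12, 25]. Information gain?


Parent = [28, 32], H_parent = 0.9968
H_left = 0.8865 (n=23), H_right = 0.909 (n=37)
H_children = (23/60)·0.8865 + (37/60)·0.909 = 0.9004
IG = 0.9968 - 0.9004 = 0.0964

0.0964


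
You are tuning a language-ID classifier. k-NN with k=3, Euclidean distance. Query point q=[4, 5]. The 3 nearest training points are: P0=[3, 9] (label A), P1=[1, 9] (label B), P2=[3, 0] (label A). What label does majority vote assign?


d(q,P0) = 4.1231  (label A)
d(q,P1) = 5.0  (label B)
d(q,P2) = 5.099  (label A)
Votes: A=2, B=1
Majority → A

A


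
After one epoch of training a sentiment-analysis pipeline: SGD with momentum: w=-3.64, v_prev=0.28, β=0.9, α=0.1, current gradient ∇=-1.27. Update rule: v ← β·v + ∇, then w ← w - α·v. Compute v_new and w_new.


v_new = 0.9·0.28 - 1.27 = 0.252 - 1.27 = -1.018
w_new = -3.64 - 0.1·-1.018 = -3.64 + 0.1018 = -3.5382

v_new=-1.018, w_new=-3.5382


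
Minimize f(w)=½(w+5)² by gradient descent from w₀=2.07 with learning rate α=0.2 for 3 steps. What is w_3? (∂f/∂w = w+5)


step 1: grad = 2.07+5 = 7.07; w = 2.07 - 0.2·(7.07) = 0.656
step 2: grad = 0.656+5 = 5.656; w = 0.656 - 0.2·(5.656) = -0.4752
step 3: grad = -0.4752+5 = 4.5248; w = -0.4752 - 0.2·(4.5248) = -1.38016

-1.38016


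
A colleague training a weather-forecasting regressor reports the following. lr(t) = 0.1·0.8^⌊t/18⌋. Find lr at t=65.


n_drops = ⌊65/18⌋ = 3
lr = 0.1·0.8^3 = 0.1·0.512 = 0.0512

0.0512


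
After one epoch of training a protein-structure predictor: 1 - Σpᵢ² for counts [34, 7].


Probabilities: [34/41, 7/41] ≈ [0.8293, 0.1707]
Σpᵢ² = (1156 + 49)/41² = 1205/1681
Gini = 1 - Σpᵢ² = 1 - 1205/1681 = 0.2832

0.2832


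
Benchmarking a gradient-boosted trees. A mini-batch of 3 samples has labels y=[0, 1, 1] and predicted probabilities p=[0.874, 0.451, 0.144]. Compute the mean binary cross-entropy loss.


L[0] = -ln(1-0.874) = -ln(0.126) = 2.0715
L[1] = -ln(0.451) = 0.7963
L[2] = -ln(0.144) = 1.9379
mean = (2.0715 + 0.7963 + 1.9379)/3 = 1.6019

1.6019


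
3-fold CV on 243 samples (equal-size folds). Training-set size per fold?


Fold size = 243/3 = 81
Training per fold = 243 - 81 = 162

162


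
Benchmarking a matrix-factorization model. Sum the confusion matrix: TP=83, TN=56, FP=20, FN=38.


Total = TP + TN + FP + FN
= 83 + 56 + 20 + 38
= 197
(Predicted positive: 103, predicted negative: 94)

197


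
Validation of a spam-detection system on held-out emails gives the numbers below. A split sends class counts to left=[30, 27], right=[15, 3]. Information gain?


Parent = [45, 30], H_parent = 0.971
H_left = 0.998 (n=57), H_right = 0.65 (n=18)
H_children = (57/75)·0.998 + (18/75)·0.65 = 0.9145
IG = 0.971 - 0.9145 = 0.0565

0.0565


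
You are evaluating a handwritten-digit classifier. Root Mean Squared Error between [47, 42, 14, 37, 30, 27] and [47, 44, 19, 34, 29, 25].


MSE = 43/6 = 7.1667
RMSE = √(43/6) = 2.6771

2.6771


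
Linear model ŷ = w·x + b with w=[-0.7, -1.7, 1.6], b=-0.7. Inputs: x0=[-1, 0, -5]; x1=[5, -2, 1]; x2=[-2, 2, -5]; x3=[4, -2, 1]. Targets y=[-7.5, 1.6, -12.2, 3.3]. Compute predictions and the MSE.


ŷ0 = (-0.7)·(-1) + (-1.7)·(0) + (1.6)·(-5) - 0.7 = -8.0
ŷ1 = (-0.7)·(5) + (-1.7)·(-2) + (1.6)·(1) - 0.7 = 0.8
ŷ2 = (-0.7)·(-2) + (-1.7)·(2) + (1.6)·(-5) - 0.7 = -10.7
ŷ3 = (-0.7)·(4) + (-1.7)·(-2) + (1.6)·(1) - 0.7 = 1.5
errors² = [0.25, 0.64, 2.25, 3.24]
MSE = 6.3800/4 = 1.595

1.595


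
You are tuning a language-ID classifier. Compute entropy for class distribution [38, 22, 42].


Probabilities: [38/102, 22/102, 42/102] ≈ [0.3725, 0.2157, 0.4118]
H = -((38/102)·log₂(38/102) + (22/102)·log₂(22/102) + (42/102)·log₂(42/102))
  = 1.5351 bits

1.5351 bits


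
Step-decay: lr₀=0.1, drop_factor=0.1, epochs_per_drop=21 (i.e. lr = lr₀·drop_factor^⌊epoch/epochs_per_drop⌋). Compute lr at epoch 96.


n_drops = ⌊96/21⌋ = 4
lr = 0.1·0.1^4 = 0.1·0.0001 = 0.00001

0.00001


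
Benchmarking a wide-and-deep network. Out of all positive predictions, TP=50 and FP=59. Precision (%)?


Precision = TP/(TP+FP)
= 50/(50+59)
= 50/109 = 45.87%

45.87%


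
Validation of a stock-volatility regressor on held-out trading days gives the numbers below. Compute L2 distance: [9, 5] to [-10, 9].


d = √((9+ 10)² + (5-9)²)
  = √(361 + 16)
  = √377 = 19.4165

19.4165


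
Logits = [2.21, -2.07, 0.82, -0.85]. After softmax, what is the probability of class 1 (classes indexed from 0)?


Exponentials: e^2.21=9.1157, e^-2.07=0.1262, e^0.82=2.2705, e^-0.85=0.4274
Sum = 11.9398
Softmax = [0.7635, 0.0106, 0.1902, 0.0358]
p[1] = 0.1262/11.9398 = 0.0106

0.0106


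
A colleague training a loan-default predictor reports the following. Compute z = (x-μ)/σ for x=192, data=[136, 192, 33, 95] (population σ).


μ = 114, σ = 58.0732
z = (192 - 114)/58.0732 = 1.3431

1.3431


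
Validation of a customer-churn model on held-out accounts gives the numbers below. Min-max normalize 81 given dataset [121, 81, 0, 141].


min=0, max=141
(81-0)/(141-0) = 81/141 = 0.5745

0.5745


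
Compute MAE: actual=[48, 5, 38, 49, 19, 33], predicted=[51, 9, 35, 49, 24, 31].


Absolute errors: |48-51|=3, |5-9|=4, |38-35|=3, |49-49|=0, |19-24|=5, |33-31|=2
Sum = 17
MAE = 17/6 = 17/6

17/6


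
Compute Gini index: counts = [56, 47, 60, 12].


Probabilities: [56/175, 47/175, 60/175, 12/175] ≈ [0.32, 0.2686, 0.3429, 0.0686]
Σpᵢ² = (3136 + 2209 + 3600 + 144)/175² = 9089/30625
Gini = 1 - Σpᵢ² = 1 - 9089/30625 = 0.7032

0.7032


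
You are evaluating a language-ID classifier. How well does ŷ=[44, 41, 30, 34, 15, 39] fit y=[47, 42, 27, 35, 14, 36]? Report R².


ȳ = 33.5
SS_res = Σ(y-ŷ)² = 30
SS_tot = Σ(y-ȳ)² = 685.5
R² = 1 - SS_res/SS_tot = 1 - 0.0438 = 0.9562

0.9562


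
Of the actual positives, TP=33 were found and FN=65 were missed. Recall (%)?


Recall = TP/(TP+FN)
= 33/(33+65)
= 33/98 = 33.67%

33.67%


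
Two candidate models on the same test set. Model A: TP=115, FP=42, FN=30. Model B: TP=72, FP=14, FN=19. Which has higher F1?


Model A: P=115/157=0.7325, R=115/145=0.7931, F1=2PR/(P+R)=2TP/(2TP+FP+FN)=230/302=0.7616
Model B: P=72/86=0.8372, R=72/91=0.7912, F1=2PR/(P+R)=2TP/(2TP+FP+FN)=144/177=0.8136
0.7616 < 0.8136 → Model B

Model B


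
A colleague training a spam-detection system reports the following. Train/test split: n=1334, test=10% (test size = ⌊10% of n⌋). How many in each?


Test = ⌊1334·10/100⌋ = 133
Train = 1334 - 133 = 1201

Train: 1201, Test: 133


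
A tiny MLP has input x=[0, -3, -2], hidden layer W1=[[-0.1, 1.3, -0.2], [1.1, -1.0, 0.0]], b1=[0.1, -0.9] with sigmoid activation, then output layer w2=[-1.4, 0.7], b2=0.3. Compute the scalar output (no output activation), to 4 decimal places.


z1[0] = (-0.1)·(0) + (1.3)·(-3) + (-0.2)·(-2) + 0.1 = -3.4
z1[1] = (1.1)·(0) + (-1.0)·(-3) + (0.0)·(-2) - 0.9 = 2.1
h = sigmoid(z1) = [0.0323, 0.8909]
output = (-1.4)·(0.0323) + (0.7)·(0.8909) + 0.3 = 0.8784

0.8784


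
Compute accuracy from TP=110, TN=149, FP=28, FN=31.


Accuracy = (TP+TN)/(TP+TN+FP+FN)
= (110+149)/(318)
= 259/318 = 81.45%

81.45%


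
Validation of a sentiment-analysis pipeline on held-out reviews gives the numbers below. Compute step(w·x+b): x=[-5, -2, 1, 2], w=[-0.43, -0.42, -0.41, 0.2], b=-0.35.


z = (-5)·(-0.43) + (-2)·(-0.42) + (1)·(-0.41) + (2)·(0.2) - 0.35
  = 2.63
step(z) = 1 (z≥0)

1


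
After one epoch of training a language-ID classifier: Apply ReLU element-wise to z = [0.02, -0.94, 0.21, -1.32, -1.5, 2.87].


ReLU(0.02) = max(0, 0.02) = 0.02
ReLU(-0.94) = max(0, -0.94) = 0.0
ReLU(0.21) = max(0, 0.21) = 0.21
ReLU(-1.32) = max(0, -1.32) = 0.0
ReLU(-1.5) = max(0, -1.5) = 0.0
ReLU(2.87) = max(0, 2.87) = 2.87
result = [0.02, 0.0, 0.21, 0.0, 0.0, 2.87]

[0.02, 0.0, 0.21, 0.0, 0.0, 2.87]


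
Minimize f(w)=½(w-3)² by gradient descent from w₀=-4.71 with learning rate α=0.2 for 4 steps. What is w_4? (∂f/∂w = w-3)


step 1: grad = -4.71-3 = -7.71; w = -4.71 - 0.2·(-7.71) = -3.168
step 2: grad = -3.168-3 = -6.168; w = -3.168 - 0.2·(-6.168) = -1.9344
step 3: grad = -1.9344-3 = -4.9344; w = -1.9344 - 0.2·(-4.9344) = -0.94752
step 4: grad = -0.94752-3 = -3.94752; w = -0.94752 - 0.2·(-3.94752) = -0.158016

-0.158016


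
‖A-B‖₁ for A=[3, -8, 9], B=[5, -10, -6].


d = |3-5| + |-8+ 10| + |9+ 6|
  = 2 + 2 + 15
  = 19

19


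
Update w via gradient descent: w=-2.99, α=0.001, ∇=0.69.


w_new = w - α·∇
= -2.99 - 0.001·0.69
= -2.99 - 0.00069
= -2.99069

-2.99069


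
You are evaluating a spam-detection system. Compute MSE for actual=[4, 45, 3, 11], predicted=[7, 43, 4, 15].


Squared errors: (4-7)²=9, (45-43)²=4, (3-4)²=1, (11-15)²=16
Sum = 30
MSE = 30/4 = 15/2

15/2


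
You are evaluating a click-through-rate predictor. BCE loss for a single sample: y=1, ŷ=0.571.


BCE = -[y·ln(p) + (1-y)·ln(1-p)]
= -1·ln(0.571) - 0
= -ln(0.571) = 0.5604

0.5604


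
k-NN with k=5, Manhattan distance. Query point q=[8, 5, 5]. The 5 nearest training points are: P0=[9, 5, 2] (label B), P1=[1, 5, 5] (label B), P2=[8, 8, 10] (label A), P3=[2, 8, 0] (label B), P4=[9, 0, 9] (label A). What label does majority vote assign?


d(q,P0) = 4  (label B)
d(q,P1) = 7  (label B)
d(q,P2) = 8  (label A)
d(q,P3) = 14  (label B)
d(q,P4) = 10  (label A)
Votes: A=2, B=3
Majority → B

B


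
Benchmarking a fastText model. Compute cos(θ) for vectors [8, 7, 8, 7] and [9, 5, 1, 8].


A·B = 8·9 + 7·5 + 8·1 + 7·8 = 171
‖A‖ = √226 = 15.0333, ‖B‖ = √171 = 13.0767
cos = 171/(√226·√171) = 171/√38646 = 0.8698

0.8698


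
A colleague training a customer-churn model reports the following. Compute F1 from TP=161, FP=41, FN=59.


Precision = 161/202 = 0.797
Recall = 161/220 = 0.7318
F1 = 2·P·R/(P+R) = 2·TP/(2·TP+FP+FN) = 322/(322+41+59) = 322/422 = 0.763

0.763


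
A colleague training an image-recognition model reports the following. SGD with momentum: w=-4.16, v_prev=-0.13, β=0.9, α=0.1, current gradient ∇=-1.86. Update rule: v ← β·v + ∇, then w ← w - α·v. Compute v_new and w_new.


v_new = 0.9·-0.13 - 1.86 = -0.117 - 1.86 = -1.977
w_new = -4.16 - 0.1·-1.977 = -4.16 + 0.1977 = -3.9623

v_new=-1.977, w_new=-3.9623


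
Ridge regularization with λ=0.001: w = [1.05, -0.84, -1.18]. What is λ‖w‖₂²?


‖w‖₂² = (1.05)² + (-0.84)² + (-1.18)²
     = 1.1025 + 0.7056 + 1.3924
     = 3.2005
λ·‖w‖₂² = 0.001·3.2005 = 0.0032

0.0032


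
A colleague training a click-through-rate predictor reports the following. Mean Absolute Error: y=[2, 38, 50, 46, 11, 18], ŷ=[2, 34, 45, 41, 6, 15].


Absolute errors: |2-2|=0, |38-34|=4, |50-45|=5, |46-41|=5, |11-6|=5, |18-15|=3
Sum = 22
MAE = 22/6 = 11/3

11/3


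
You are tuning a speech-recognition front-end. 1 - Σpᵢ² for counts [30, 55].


Probabilities: [30/85, 55/85] ≈ [0.3529, 0.6471]
Σpᵢ² = (900 + 3025)/85² = 3925/7225
Gini = 1 - Σpᵢ² = 1 - 3925/7225 = 0.4567

0.4567


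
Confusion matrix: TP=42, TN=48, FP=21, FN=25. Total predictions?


Total = TP + TN + FP + FN
= 42 + 48 + 21 + 25
= 136
(Predicted positive: 63, predicted negative: 73)

136


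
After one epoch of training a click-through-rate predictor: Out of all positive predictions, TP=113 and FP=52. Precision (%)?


Precision = TP/(TP+FP)
= 113/(113+52)
= 113/165 = 68.48%

68.48%


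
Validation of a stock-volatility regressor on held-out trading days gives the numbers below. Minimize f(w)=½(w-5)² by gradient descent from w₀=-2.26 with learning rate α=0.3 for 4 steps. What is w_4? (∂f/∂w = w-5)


step 1: grad = -2.26-5 = -7.26; w = -2.26 - 0.3·(-7.26) = -0.082
step 2: grad = -0.082-5 = -5.082; w = -0.082 - 0.3·(-5.082) = 1.4426
step 3: grad = 1.4426-5 = -3.5574; w = 1.4426 - 0.3·(-3.5574) = 2.50982
step 4: grad = 2.50982-5 = -2.49018; w = 2.50982 - 0.3·(-2.49018) = 3.256874

3.256874


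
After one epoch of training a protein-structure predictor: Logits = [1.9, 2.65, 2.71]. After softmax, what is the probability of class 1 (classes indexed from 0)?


Exponentials: e^1.9=6.6859, e^2.65=14.154, e^2.71=15.0293
Sum = 35.8692
Softmax = [0.1864, 0.3946, 0.419]
p[1] = 14.154/35.8692 = 0.3946

0.3946


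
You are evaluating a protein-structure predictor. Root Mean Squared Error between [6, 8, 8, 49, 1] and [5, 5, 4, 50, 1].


MSE = 27/5 = 5.4
RMSE = √(27/5) = 2.3238

2.3238


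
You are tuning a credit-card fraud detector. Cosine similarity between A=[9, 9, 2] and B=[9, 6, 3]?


A·B = 9·9 + 9·6 + 2·3 = 141
‖A‖ = √166 = 12.8841, ‖B‖ = √126 = 11.225
cos = 141/(√166·√126) = 141/√20916 = 0.9749

0.9749


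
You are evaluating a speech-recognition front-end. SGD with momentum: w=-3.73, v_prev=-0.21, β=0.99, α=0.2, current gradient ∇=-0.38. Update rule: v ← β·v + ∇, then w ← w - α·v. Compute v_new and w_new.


v_new = 0.99·-0.21 - 0.38 = -0.2079 - 0.38 = -0.5879
w_new = -3.73 - 0.2·-0.5879 = -3.73 + 0.11758 = -3.61242

v_new=-0.5879, w_new=-3.61242


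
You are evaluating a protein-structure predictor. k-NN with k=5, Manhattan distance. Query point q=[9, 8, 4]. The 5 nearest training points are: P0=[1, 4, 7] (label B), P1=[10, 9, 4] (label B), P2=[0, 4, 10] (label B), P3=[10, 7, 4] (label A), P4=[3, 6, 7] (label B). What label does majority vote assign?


d(q,P0) = 15  (label B)
d(q,P1) = 2  (label B)
d(q,P2) = 19  (label B)
d(q,P3) = 2  (label A)
d(q,P4) = 11  (label B)
Votes: A=1, B=4
Majority → B

B


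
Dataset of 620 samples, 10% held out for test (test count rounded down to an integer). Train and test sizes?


Test = ⌊620·10/100⌋ = 62
Train = 620 - 62 = 558

Train: 558, Test: 62


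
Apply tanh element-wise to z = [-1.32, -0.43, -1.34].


tanh(-1.32) = -0.8668
tanh(-0.43) = -0.4053
tanh(-1.34) = -0.8717
result = [-0.8668, -0.4053, -0.8717]

[-0.8668, -0.4053, -0.8717]


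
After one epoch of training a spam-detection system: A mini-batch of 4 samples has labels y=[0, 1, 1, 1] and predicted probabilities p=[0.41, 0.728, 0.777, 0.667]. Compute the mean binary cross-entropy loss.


L[0] = -ln(1-0.41) = -ln(0.59) = 0.5276
L[1] = -ln(0.728) = 0.3175
L[2] = -ln(0.777) = 0.2523
L[3] = -ln(0.667) = 0.405
mean = (0.5276 + 0.3175 + 0.2523 + 0.405)/4 = 0.3756

0.3756


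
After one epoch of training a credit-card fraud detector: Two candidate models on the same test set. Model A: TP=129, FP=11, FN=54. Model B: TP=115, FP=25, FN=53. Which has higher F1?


Model A: P=129/140=0.9214, R=129/183=0.7049, F1=2PR/(P+R)=2TP/(2TP+FP+FN)=258/323=0.7988
Model B: P=115/140=0.8214, R=115/168=0.6845, F1=2PR/(P+R)=2TP/(2TP+FP+FN)=230/308=0.7468
0.7988 > 0.7468 → Model A

Model A


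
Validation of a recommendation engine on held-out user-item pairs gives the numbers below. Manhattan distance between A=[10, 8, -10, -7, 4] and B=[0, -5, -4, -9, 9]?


d = |10-0| + |8+ 5| + |-10+ 4| + |-7+ 9| + |4-9|
  = 10 + 13 + 6 + 2 + 5
  = 36

36


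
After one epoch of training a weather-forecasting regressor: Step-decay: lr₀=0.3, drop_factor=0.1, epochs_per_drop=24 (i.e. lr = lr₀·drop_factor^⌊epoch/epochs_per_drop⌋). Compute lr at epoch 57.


n_drops = ⌊57/24⌋ = 2
lr = 0.3·0.1^2 = 0.3·0.01 = 0.003

0.003


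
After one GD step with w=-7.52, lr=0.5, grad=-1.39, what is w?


w_new = w - α·∇
= -7.52 - 0.5·-1.39
= -7.52 + 0.695
= -6.825

-6.825


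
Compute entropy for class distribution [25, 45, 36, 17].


Probabilities: [25/123, 45/123, 36/123, 17/123] ≈ [0.2033, 0.3659, 0.2927, 0.1382]
H = -((25/123)·log₂(25/123) + (45/123)·log₂(45/123) + (36/123)·log₂(36/123) + (17/123)·log₂(17/123))
  = 1.9113 bits

1.9113 bits


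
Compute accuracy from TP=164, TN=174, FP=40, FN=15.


Accuracy = (TP+TN)/(TP+TN+FP+FN)
= (164+174)/(393)
= 338/393 = 86.01%

86.01%


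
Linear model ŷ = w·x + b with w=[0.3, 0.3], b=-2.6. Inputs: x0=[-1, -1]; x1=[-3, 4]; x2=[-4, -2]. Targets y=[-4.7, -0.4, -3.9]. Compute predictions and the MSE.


ŷ0 = (0.3)·(-1) + (0.3)·(-1) - 2.6 = -3.2
ŷ1 = (0.3)·(-3) + (0.3)·(4) - 2.6 = -2.3
ŷ2 = (0.3)·(-4) + (0.3)·(-2) - 2.6 = -4.4
errors² = [2.25, 3.61, 0.25]
MSE = 6.1100/3 = 2.0367

2.0367


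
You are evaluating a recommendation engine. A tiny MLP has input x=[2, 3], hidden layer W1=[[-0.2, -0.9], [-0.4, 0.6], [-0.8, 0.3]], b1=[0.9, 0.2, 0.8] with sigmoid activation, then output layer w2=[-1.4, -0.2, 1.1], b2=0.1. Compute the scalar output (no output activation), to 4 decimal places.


z1[0] = (-0.2)·(2) + (-0.9)·(3) + 0.9 = -2.2
z1[1] = (-0.4)·(2) + (0.6)·(3) + 0.2 = 1.2
z1[2] = (-0.8)·(2) + (0.3)·(3) + 0.8 = 0.1
h = sigmoid(z1) = [0.0998, 0.7685, 0.525]
output = (-1.4)·(0.0998) + (-0.2)·(0.7685) + (1.1)·(0.525) + 0.1 = 0.3841

0.3841


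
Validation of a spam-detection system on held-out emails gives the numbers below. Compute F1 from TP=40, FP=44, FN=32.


Precision = 40/84 = 0.4762
Recall = 40/72 = 0.5556
F1 = 2·P·R/(P+R) = 2·TP/(2·TP+FP+FN) = 80/(80+44+32) = 80/156 = 0.5128

0.5128


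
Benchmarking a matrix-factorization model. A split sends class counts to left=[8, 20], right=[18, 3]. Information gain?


Parent = [26, 23], H_parent = 0.9973
H_left = 0.8631 (n=28), H_right = 0.5917 (n=21)
H_children = (28/49)·0.8631 + (21/49)·0.5917 = 0.7468
IG = 0.9973 - 0.7468 = 0.2505

0.2505


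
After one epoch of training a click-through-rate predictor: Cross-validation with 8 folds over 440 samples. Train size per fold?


Fold size = 440/8 = 55
Training per fold = 440 - 55 = 385

385


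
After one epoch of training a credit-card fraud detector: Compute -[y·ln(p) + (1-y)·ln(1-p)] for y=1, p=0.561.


BCE = -[y·ln(p) + (1-y)·ln(1-p)]
= -1·ln(0.561) - 0
= -ln(0.561) = 0.578

0.578


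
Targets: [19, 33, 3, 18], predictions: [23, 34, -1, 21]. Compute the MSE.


Squared errors: (19-23)²=16, (33-34)²=1, (3+ 1)²=16, (18-21)²=9
Sum = 42
MSE = 42/4 = 21/2

21/2


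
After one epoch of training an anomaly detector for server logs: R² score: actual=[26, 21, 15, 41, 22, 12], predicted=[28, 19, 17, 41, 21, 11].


ȳ = 22.8333
SS_res = Σ(y-ŷ)² = 14
SS_tot = Σ(y-ȳ)² = 522.83
R² = 1 - SS_res/SS_tot = 1 - 0.0268 = 0.9732

0.9732


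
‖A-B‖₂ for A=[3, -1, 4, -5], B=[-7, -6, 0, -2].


d = √((3+ 7)² + (-1+ 6)² + (4-0)² + (-5+ 2)²)
  = √(100 + 25 + 16 + 9)
  = √150 = 12.2474

12.2474


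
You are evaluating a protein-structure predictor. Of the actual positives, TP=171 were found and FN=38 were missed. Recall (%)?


Recall = TP/(TP+FN)
= 171/(171+38)
= 171/209 = 81.82%

81.82%


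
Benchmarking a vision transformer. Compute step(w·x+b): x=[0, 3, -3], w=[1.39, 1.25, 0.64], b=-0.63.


z = (0)·(1.39) + (3)·(1.25) + (-3)·(0.64) - 0.63
  = 1.2
step(z) = 1 (z≥0)

1


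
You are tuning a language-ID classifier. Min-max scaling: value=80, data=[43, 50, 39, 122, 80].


min=39, max=122
(80-39)/(122-39) = 41/83 = 0.494

0.494


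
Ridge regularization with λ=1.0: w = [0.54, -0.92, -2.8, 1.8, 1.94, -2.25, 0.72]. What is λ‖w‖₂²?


‖w‖₂² = (0.54)² + (-0.92)² + (-2.8)² + (1.8)² + (1.94)² + (-2.25)² + (0.72)²
     = 0.2916 + 0.8464 + 7.84 + 3.24 + 3.7636 + 5.0625 + 0.5184
     = 21.5625
λ·‖w‖₂² = 1.0·21.5625 = 21.5625

21.5625


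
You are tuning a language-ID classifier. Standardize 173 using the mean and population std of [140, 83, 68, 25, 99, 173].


μ = 98, σ = 48.0347
z = (173 - 98)/48.0347 = 1.5614

1.5614


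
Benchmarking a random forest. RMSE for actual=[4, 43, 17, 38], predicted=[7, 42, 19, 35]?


MSE = 23/4 = 5.75
RMSE = √(23/4) = 2.3979

2.3979


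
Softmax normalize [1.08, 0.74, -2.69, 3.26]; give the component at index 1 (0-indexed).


Exponentials: e^1.08=2.9447, e^0.74=2.0959, e^-2.69=0.0679, e^3.26=26.0495
Sum = 31.158
Softmax = [0.0945, 0.0673, 0.0022, 0.836]
p[1] = 2.0959/31.158 = 0.0673

0.0673


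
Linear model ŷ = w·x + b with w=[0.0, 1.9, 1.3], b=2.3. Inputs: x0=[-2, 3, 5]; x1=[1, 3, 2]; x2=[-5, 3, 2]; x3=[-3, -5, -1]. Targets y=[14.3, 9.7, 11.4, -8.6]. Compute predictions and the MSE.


ŷ0 = (0.0)·(-2) + (1.9)·(3) + (1.3)·(5) + 2.3 = 14.5
ŷ1 = (0.0)·(1) + (1.9)·(3) + (1.3)·(2) + 2.3 = 10.6
ŷ2 = (0.0)·(-5) + (1.9)·(3) + (1.3)·(2) + 2.3 = 10.6
ŷ3 = (0.0)·(-3) + (1.9)·(-5) + (1.3)·(-1) + 2.3 = -8.5
errors² = [0.04, 0.81, 0.64, 0.01]
MSE = 1.5000/4 = 0.375

0.375


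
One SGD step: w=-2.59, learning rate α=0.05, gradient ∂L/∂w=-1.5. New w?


w_new = w - α·∇
= -2.59 - 0.05·-1.5
= -2.59 + 0.075
= -2.515

-2.515


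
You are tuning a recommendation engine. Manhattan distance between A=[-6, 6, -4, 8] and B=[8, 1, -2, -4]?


d = |-6-8| + |6-1| + |-4+ 2| + |8+ 4|
  = 14 + 5 + 2 + 12
  = 33

33


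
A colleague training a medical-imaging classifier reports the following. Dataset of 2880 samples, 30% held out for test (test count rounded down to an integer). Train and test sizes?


Test = ⌊2880·30/100⌋ = 864
Train = 2880 - 864 = 2016

Train: 2016, Test: 864


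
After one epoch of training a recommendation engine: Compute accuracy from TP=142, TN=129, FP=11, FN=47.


Accuracy = (TP+TN)/(TP+TN+FP+FN)
= (142+129)/(329)
= 271/329 = 82.37%

82.37%


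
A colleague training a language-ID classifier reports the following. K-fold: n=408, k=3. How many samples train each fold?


Fold size = 408/3 = 136
Training per fold = 408 - 136 = 272

272


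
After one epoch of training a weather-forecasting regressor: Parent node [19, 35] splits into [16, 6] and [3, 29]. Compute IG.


Parent = [19, 35], H_parent = 0.9357
H_left = 0.8454 (n=22), H_right = 0.4489 (n=32)
H_children = (22/54)·0.8454 + (32/54)·0.4489 = 0.6104
IG = 0.9357 - 0.6104 = 0.3253

0.3253


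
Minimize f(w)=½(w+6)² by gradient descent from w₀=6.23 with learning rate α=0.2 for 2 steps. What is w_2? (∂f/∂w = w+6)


step 1: grad = 6.23+6 = 12.23; w = 6.23 - 0.2·(12.23) = 3.784
step 2: grad = 3.784+6 = 9.784; w = 3.784 - 0.2·(9.784) = 1.8272

1.8272


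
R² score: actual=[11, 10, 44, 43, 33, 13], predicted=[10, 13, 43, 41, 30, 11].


ȳ = 25.6667
SS_res = Σ(y-ŷ)² = 28
SS_tot = Σ(y-ȳ)² = 1311.33
R² = 1 - SS_res/SS_tot = 1 - 0.0214 = 0.9786

0.9786


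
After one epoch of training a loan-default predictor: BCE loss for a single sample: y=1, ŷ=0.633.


BCE = -[y·ln(p) + (1-y)·ln(1-p)]
= -1·ln(0.633) - 0
= -ln(0.633) = 0.4573

0.4573


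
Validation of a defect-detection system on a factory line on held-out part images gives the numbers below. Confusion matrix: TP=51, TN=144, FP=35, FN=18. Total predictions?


Total = TP + TN + FP + FN
= 51 + 144 + 35 + 18
= 248
(Predicted positive: 86, predicted negative: 162)

248


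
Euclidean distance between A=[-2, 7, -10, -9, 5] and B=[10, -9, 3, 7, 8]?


d = √((-2-10)² + (7+ 9)² + (-10-3)² + (-9-7)² + (5-8)²)
  = √(144 + 256 + 169 + 256 + 9)
  = √834 = 28.8791

28.8791


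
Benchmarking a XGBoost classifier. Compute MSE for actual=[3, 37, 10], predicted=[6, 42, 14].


Squared errors: (3-6)²=9, (37-42)²=25, (10-14)²=16
Sum = 50
MSE = 50/3 = 50/3

50/3


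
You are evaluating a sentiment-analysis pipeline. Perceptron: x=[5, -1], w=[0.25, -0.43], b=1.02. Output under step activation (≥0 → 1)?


z = (5)·(0.25) + (-1)·(-0.43) + 1.02
  = 2.7
step(z) = 1 (z≥0)

1


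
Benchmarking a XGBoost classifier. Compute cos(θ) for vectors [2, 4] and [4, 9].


A·B = 2·4 + 4·9 = 44
‖A‖ = √20 = 4.4721, ‖B‖ = √97 = 9.8489
cos = 44/(√20·√97) = 44/√1940 = 0.999

0.999


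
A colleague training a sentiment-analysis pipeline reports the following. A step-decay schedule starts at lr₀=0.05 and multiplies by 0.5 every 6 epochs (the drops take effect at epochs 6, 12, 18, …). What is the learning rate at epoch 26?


n_drops = ⌊26/6⌋ = 4
lr = 0.05·0.5^4 = 0.05·0.0625 = 0.003125

0.003125


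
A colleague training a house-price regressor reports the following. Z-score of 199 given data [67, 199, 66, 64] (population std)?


μ = 99, σ = 57.7451
z = (199 - 99)/57.7451 = 1.7317

1.7317


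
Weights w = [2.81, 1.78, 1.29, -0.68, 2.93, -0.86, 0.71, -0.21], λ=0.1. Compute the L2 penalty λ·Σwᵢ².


‖w‖₂² = (2.81)² + (1.78)² + (1.29)² + (-0.68)² + (2.93)² + (-0.86)² + (0.71)² + (-0.21)²
     = 7.8961 + 3.1684 + 1.6641 + 0.4624 + 8.5849 + 0.7396 + 0.5041 + 0.0441
     = 23.0637
λ·‖w‖₂² = 0.1·23.0637 = 2.30637

2.30637


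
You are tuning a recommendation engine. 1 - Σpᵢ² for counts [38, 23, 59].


Probabilities: [38/120, 23/120, 59/120] ≈ [0.3167, 0.1917, 0.4917]
Σpᵢ² = (1444 + 529 + 3481)/120² = 5454/14400
Gini = 1 - Σpᵢ² = 1 - 5454/14400 = 0.6213

0.6213


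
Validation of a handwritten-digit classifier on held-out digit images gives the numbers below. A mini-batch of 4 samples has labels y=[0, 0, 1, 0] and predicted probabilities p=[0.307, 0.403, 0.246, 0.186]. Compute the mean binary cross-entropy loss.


L[0] = -ln(1-0.307) = -ln(0.693) = 0.3667
L[1] = -ln(1-0.403) = -ln(0.597) = 0.5158
L[2] = -ln(0.246) = 1.4024
L[3] = -ln(1-0.186) = -ln(0.814) = 0.2058
mean = (0.3667 + 0.5158 + 1.4024 + 0.2058)/4 = 0.6227

0.6227


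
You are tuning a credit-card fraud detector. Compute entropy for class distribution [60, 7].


Probabilities: [60/67, 7/67] ≈ [0.8955, 0.1045]
H = -((60/67)·log₂(60/67) + (7/67)·log₂(7/67))
  = 0.483 bits

0.483 bits


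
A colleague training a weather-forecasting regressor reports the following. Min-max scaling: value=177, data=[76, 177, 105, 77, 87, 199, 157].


min=76, max=199
(177-76)/(199-76) = 101/123 = 0.8211

0.8211


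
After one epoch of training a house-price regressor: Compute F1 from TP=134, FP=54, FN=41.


Precision = 134/188 = 0.7128
Recall = 134/175 = 0.7657
F1 = 2·P·R/(P+R) = 2·TP/(2·TP+FP+FN) = 268/(268+54+41) = 268/363 = 0.7383

0.7383


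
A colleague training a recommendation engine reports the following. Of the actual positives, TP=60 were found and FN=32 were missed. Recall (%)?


Recall = TP/(TP+FN)
= 60/(60+32)
= 60/92 = 65.22%

65.22%


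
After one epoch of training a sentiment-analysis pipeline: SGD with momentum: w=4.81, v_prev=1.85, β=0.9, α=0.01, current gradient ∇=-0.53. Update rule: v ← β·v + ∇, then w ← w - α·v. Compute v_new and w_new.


v_new = 0.9·1.85 - 0.53 = 1.665 - 0.53 = 1.135
w_new = 4.81 - 0.01·1.135 = 4.81 - 0.01135 = 4.79865

v_new=1.135, w_new=4.79865


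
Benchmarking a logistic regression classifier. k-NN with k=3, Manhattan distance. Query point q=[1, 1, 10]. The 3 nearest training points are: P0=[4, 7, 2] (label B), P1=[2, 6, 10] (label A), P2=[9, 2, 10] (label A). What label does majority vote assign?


d(q,P0) = 17  (label B)
d(q,P1) = 6  (label A)
d(q,P2) = 9  (label A)
Votes: A=2, B=1
Majority → A

A


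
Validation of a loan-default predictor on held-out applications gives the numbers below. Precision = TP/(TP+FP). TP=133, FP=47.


Precision = TP/(TP+FP)
= 133/(133+47)
= 133/180 = 73.89%

73.89%


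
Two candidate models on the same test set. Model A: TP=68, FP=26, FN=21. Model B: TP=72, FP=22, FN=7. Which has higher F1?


Model A: P=68/94=0.7234, R=68/89=0.764, F1=2PR/(P+R)=2TP/(2TP+FP+FN)=136/183=0.7432
Model B: P=72/94=0.766, R=72/79=0.9114, F1=2PR/(P+R)=2TP/(2TP+FP+FN)=144/173=0.8324
0.7432 < 0.8324 → Model B

Model B


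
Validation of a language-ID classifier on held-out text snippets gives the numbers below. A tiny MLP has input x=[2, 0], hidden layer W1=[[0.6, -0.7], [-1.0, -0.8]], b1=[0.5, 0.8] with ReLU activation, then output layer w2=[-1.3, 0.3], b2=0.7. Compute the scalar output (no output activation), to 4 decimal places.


z1[0] = (0.6)·(2) + (-0.7)·(0) + 0.5 = 1.7
z1[1] = (-1.0)·(2) + (-0.8)·(0) + 0.8 = -1.2
h = ReLU(z1) = [1.7, 0.0]
output = (-1.3)·(1.7) + (0.3)·(0.0) + 0.7 = -1.51

-1.51
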